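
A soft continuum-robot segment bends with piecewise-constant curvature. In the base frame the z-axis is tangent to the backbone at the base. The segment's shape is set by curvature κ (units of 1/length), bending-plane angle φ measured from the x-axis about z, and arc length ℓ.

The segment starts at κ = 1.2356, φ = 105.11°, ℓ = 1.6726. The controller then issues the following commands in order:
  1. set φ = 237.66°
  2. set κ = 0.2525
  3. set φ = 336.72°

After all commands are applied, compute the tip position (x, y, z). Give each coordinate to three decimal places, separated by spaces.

initial: κ=1.2356, φ=105.11°, ℓ=1.6726
cmd 1: set φ=237.66° → (κ,φ,ℓ)=(1.2356,237.66°,1.6726) → tip=(-0.6389,-1.0091,0.7118)
cmd 2: set κ=0.2525 → (κ,φ,ℓ)=(0.2525,237.66°,1.6726) → tip=(-0.1861,-0.2940,1.6233)
cmd 3: set φ=336.72° → (κ,φ,ℓ)=(0.2525,336.72°,1.6726) → tip=(0.3196,-0.1375,1.6233)

0.320 -0.138 1.623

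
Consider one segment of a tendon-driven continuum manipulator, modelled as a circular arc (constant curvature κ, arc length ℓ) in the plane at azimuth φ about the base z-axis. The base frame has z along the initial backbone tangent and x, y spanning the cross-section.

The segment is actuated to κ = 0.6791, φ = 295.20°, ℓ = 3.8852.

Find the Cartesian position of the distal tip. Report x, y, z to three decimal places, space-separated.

θ = κ·ℓ = 0.6791 × 3.8852 = 2.63844 rad
ρ = (1 − cos θ)/κ = (1 − -0.87607)/0.6791 = 2.76258
z = sin θ / κ = 0.48219/0.6791 = 0.71004
x = ρ cos φ = 2.76258 × cos(295.20°) = 1.17625
y = ρ sin φ = 2.76258 × sin(295.20°) = -2.49965

1.176 -2.500 0.710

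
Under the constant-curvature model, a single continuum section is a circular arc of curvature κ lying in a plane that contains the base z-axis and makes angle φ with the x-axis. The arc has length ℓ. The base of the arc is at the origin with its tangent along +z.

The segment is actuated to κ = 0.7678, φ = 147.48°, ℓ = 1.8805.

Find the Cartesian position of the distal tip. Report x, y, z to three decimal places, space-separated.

-0.959 0.612 1.292

θ = κ·ℓ = 0.7678 × 1.8805 = 1.44385 rad
ρ = (1 − cos θ)/κ = (1 − 0.12661)/0.7678 = 1.13753
z = sin θ / κ = 0.99195/0.7678 = 1.29194
x = ρ cos φ = 1.13753 × cos(147.48°) = -0.95917
y = ρ sin φ = 1.13753 × sin(147.48°) = 0.61153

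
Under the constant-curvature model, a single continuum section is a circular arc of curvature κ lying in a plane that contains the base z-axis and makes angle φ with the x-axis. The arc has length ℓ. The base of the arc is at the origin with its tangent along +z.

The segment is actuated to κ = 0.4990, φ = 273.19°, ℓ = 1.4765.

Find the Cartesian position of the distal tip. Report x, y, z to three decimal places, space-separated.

0.029 -0.519 1.346

θ = κ·ℓ = 0.4990 × 1.4765 = 0.73677 rad
ρ = (1 − cos θ)/κ = (1 − 0.74064)/0.4990 = 0.51976
z = sin θ / κ = 0.67190/0.4990 = 1.34650
x = ρ cos φ = 0.51976 × cos(273.19°) = 0.02892
y = ρ sin φ = 0.51976 × sin(273.19°) = -0.51895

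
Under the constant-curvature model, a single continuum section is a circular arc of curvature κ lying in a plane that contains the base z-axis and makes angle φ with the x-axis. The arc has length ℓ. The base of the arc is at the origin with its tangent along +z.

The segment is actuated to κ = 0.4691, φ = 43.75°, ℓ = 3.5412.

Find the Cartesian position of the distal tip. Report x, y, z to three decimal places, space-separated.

1.679 1.607 2.123

θ = κ·ℓ = 0.4691 × 3.5412 = 1.66118 rad
ρ = (1 − cos θ)/κ = (1 − -0.09026)/0.4691 = 2.32415
z = sin θ / κ = 0.99592/0.4691 = 2.12304
x = ρ cos φ = 2.32415 × cos(43.75°) = 1.67888
y = ρ sin φ = 2.32415 × sin(43.75°) = 1.60718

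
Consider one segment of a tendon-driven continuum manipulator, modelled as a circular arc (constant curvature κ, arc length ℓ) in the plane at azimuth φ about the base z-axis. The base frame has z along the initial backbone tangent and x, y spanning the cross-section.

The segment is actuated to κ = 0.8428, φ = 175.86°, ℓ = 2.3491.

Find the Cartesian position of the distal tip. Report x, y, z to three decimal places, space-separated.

-1.654 0.120 1.089

θ = κ·ℓ = 0.8428 × 2.3491 = 1.97982 rad
ρ = (1 − cos θ)/κ = (1 − -0.39772)/0.8428 = 1.65842
z = sin θ / κ = 0.91751/0.8428 = 1.08864
x = ρ cos φ = 1.65842 × cos(175.86°) = -1.65409
y = ρ sin φ = 1.65842 × sin(175.86°) = 0.11973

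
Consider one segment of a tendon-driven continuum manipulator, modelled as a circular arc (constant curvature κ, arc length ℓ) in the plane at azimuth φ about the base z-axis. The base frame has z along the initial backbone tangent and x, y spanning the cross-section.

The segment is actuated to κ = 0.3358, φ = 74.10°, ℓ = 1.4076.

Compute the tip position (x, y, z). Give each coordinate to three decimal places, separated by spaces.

θ = κ·ℓ = 0.3358 × 1.4076 = 0.47267 rad
ρ = (1 − cos θ)/κ = (1 − 0.89035)/0.3358 = 0.32652
z = sin θ / κ = 0.45527/0.3358 = 1.35577
x = ρ cos φ = 0.32652 × cos(74.10°) = 0.08945
y = ρ sin φ = 0.32652 × sin(74.10°) = 0.31403

0.089 0.314 1.356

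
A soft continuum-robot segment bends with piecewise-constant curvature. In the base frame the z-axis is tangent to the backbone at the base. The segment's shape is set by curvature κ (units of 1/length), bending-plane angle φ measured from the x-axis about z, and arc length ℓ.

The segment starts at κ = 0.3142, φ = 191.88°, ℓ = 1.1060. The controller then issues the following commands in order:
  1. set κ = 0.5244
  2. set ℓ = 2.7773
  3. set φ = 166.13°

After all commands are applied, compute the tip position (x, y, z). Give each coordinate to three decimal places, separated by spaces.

-1.640 0.405 1.894

initial: κ=0.3142, φ=191.88°, ℓ=1.1060
cmd 1: set κ=0.5244 → (κ,φ,ℓ)=(0.5244,191.88°,1.1060) → tip=(-0.3052,-0.0642,1.0450)
cmd 2: set ℓ=2.7773 → (κ,φ,ℓ)=(0.5244,191.88°,2.7773) → tip=(-1.6531,-0.3478,1.8945)
cmd 3: set φ=166.13° → (κ,φ,ℓ)=(0.5244,166.13°,2.7773) → tip=(-1.6400,0.4050,1.8945)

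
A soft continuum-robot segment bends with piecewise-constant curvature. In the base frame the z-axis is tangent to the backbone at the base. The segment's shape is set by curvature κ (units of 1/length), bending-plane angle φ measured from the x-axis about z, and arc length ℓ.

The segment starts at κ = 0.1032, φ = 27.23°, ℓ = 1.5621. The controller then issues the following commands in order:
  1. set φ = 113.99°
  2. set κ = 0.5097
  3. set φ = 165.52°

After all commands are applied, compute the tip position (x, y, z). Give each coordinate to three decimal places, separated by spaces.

initial: κ=0.1032, φ=27.23°, ℓ=1.5621
cmd 1: set φ=113.99° → (κ,φ,ℓ)=(0.1032,113.99°,1.5621) → tip=(-0.0511,0.1148,1.5553)
cmd 2: set κ=0.5097 → (κ,φ,ℓ)=(0.5097,113.99°,1.5621) → tip=(-0.2398,0.5388,1.4022)
cmd 3: set φ=165.52° → (κ,φ,ℓ)=(0.5097,165.52°,1.5621) → tip=(-0.5710,0.1475,1.4022)

-0.571 0.147 1.402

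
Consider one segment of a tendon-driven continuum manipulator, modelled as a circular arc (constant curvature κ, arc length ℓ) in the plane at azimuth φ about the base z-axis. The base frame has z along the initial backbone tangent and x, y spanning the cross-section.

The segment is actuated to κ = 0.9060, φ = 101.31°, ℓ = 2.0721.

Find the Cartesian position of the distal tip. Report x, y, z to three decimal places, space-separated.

-0.282 1.409 1.052

θ = κ·ℓ = 0.9060 × 2.0721 = 1.87732 rad
ρ = (1 − cos θ)/κ = (1 − -0.30175)/0.9060 = 1.43681
z = sin θ / κ = 0.95339/0.9060 = 1.05230
x = ρ cos φ = 1.43681 × cos(101.31°) = -0.28178
y = ρ sin φ = 1.43681 × sin(101.31°) = 1.40891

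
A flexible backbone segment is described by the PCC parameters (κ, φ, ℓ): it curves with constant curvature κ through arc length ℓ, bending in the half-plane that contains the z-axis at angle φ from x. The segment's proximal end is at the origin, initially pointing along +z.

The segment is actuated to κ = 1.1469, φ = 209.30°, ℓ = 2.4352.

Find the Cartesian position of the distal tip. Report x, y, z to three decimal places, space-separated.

θ = κ·ℓ = 1.1469 × 2.4352 = 2.79293 rad
ρ = (1 − cos θ)/κ = (1 − -0.93983)/1.1469 = 1.69137
z = sin θ / κ = 0.34164/1.1469 = 0.29788
x = ρ cos φ = 1.69137 × cos(209.30°) = -1.47499
y = ρ sin φ = 1.69137 × sin(209.30°) = -0.82773

-1.475 -0.828 0.298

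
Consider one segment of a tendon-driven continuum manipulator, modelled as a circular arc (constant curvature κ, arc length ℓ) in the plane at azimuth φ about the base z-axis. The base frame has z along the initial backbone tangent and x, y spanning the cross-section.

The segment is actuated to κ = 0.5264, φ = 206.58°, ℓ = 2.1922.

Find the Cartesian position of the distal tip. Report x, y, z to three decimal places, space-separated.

-1.011 -0.506 1.737

θ = κ·ℓ = 0.5264 × 2.1922 = 1.15397 rad
ρ = (1 − cos θ)/κ = (1 − 0.40486)/0.5264 = 1.13059
z = sin θ / κ = 0.91438/0.5264 = 1.73704
x = ρ cos φ = 1.13059 × cos(206.58°) = -1.01110
y = ρ sin φ = 1.13059 × sin(206.58°) = -0.50588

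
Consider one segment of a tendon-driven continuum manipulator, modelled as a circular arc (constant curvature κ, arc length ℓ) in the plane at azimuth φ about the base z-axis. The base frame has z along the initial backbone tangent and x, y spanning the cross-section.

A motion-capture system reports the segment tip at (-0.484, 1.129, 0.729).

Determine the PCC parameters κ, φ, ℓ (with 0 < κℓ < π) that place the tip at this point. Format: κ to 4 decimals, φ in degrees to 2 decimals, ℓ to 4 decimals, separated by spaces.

1.2041 113.20 1.7195

ρ = √(x²+y²) = √(-0.484² + 1.129²) = 1.22837
φ = atan2(y, x) mod 360° = atan2(1.129, -0.484) = 113.2047°
|p|² = ρ² + z² = 1.22837² + 0.729² = 2.04034
κ = 2ρ / |p|² = 2×1.22837 / 2.04034 = 1.20409
θ = 2·atan2(ρ, z) = 2·atan2(1.22837, 0.729) = 2.07039 rad
ℓ = θ/κ = 2.07039/1.20409 = 1.71947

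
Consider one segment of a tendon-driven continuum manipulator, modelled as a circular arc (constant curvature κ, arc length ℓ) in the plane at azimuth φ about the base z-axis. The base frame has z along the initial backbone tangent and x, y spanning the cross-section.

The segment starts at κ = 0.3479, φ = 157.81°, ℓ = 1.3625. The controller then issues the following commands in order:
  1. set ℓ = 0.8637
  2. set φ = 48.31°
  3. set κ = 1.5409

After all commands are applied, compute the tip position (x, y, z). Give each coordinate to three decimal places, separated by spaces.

0.329 0.369 0.630

initial: κ=0.3479, φ=157.81°, ℓ=1.3625
cmd 1: set ℓ=0.8637 → (κ,φ,ℓ)=(0.3479,157.81°,0.8637) → tip=(-0.1193,0.0486,0.8508)
cmd 2: set φ=48.31° → (κ,φ,ℓ)=(0.3479,48.31°,0.8637) → tip=(0.0857,0.0962,0.8508)
cmd 3: set κ=1.5409 → (κ,φ,ℓ)=(1.5409,48.31°,0.8637) → tip=(0.3291,0.3695,0.6304)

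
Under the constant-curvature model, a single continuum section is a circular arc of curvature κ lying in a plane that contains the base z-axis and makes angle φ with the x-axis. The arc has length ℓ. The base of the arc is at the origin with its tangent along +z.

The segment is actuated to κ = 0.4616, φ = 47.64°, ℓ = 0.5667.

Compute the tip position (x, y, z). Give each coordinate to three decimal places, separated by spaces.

0.050 0.054 0.560

θ = κ·ℓ = 0.4616 × 0.5667 = 0.26159 rad
ρ = (1 − cos θ)/κ = (1 − 0.96598)/0.4616 = 0.07370
z = sin θ / κ = 0.25862/0.4616 = 0.56026
x = ρ cos φ = 0.07370 × cos(47.64°) = 0.04966
y = ρ sin φ = 0.07370 × sin(47.64°) = 0.05446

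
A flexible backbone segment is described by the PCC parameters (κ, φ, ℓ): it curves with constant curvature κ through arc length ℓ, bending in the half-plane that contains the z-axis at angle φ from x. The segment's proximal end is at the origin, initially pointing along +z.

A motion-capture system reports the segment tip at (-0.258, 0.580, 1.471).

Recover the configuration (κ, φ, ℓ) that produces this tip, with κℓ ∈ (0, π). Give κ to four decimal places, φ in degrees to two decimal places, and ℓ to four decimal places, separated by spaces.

0.4946 113.98 1.6473

ρ = √(x²+y²) = √(-0.258² + 0.580²) = 0.63479
φ = atan2(y, x) mod 360° = atan2(0.580, -0.258) = 113.9808°
|p|² = ρ² + z² = 0.63479² + 1.471² = 2.56681
κ = 2ρ / |p|² = 2×0.63479 / 2.56681 = 0.49462
θ = 2·atan2(ρ, z) = 2·atan2(0.63479, 1.471) = 0.81479 rad
ℓ = θ/κ = 0.81479/0.49462 = 1.64732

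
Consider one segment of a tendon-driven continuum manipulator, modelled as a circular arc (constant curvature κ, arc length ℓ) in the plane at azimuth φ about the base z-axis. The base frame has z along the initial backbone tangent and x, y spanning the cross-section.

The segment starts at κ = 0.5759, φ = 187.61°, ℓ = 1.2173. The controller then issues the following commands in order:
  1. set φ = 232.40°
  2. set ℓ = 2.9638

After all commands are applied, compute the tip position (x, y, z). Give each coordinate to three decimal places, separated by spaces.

initial: κ=0.5759, φ=187.61°, ℓ=1.2173
cmd 1: set φ=232.40° → (κ,φ,ℓ)=(0.5759,232.40°,1.2173) → tip=(-0.2499,-0.3244,1.1200)
cmd 2: set ℓ=2.9638 → (κ,φ,ℓ)=(0.5759,232.40°,2.9638) → tip=(-1.2032,-1.5623,1.7204)

-1.203 -1.562 1.720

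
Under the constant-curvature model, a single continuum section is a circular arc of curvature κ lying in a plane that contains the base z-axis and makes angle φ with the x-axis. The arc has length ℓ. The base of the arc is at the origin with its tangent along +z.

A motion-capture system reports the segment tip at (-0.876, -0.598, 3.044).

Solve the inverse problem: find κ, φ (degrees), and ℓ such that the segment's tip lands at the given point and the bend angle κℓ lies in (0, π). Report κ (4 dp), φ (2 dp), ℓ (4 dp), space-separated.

0.2041 214.32 3.2847

ρ = √(x²+y²) = √(-0.876² + -0.598²) = 1.06065
φ = atan2(y, x) mod 360° = atan2(-0.598, -0.876) = 214.3193°
|p|² = ρ² + z² = 1.06065² + 3.044² = 10.39092
κ = 2ρ / |p|² = 2×1.06065 / 10.39092 = 0.20415
θ = 2·atan2(ρ, z) = 2·atan2(1.06065, 3.044) = 0.67057 rad
ℓ = θ/κ = 0.67057/0.20415 = 3.28469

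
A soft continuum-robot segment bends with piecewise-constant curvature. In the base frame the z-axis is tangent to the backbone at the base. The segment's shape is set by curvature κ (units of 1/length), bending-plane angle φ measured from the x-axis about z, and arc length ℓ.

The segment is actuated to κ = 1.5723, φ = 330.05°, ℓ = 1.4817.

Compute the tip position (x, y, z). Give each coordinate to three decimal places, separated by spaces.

0.930 -0.536 0.461

θ = κ·ℓ = 1.5723 × 1.4817 = 2.32968 rad
ρ = (1 − cos θ)/κ = (1 − -0.68811)/1.5723 = 1.07366
z = sin θ / κ = 0.72561/1.5723 = 0.46149
x = ρ cos φ = 1.07366 × cos(330.05°) = 0.93028
y = ρ sin φ = 1.07366 × sin(330.05°) = -0.53602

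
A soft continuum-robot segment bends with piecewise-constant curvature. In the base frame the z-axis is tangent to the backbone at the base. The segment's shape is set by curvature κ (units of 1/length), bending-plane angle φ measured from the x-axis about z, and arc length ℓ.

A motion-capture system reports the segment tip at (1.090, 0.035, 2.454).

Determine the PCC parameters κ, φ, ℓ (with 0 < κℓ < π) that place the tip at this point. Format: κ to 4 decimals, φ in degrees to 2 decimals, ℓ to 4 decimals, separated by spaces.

ρ = √(x²+y²) = √(1.090² + 0.035²) = 1.09056
φ = atan2(y, x) mod 360° = atan2(0.035, 1.090) = 1.8391°
|p|² = ρ² + z² = 1.09056² + 2.454² = 7.21144
κ = 2ρ / |p|² = 2×1.09056 / 7.21144 = 0.30245
θ = 2·atan2(ρ, z) = 2·atan2(1.09056, 2.454) = 0.83638 rad
ℓ = θ/κ = 0.83638/0.30245 = 2.76531

0.3025 1.84 2.7653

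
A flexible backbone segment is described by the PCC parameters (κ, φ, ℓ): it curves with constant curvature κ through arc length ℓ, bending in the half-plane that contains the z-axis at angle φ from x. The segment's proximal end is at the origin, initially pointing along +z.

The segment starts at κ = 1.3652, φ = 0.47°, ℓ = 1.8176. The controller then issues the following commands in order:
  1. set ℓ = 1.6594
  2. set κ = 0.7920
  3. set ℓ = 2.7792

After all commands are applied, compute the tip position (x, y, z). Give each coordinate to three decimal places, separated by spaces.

initial: κ=1.3652, φ=0.47°, ℓ=1.8176
cmd 1: set ℓ=1.6594 → (κ,φ,ℓ)=(1.3652,0.47°,1.6594) → tip=(1.2013,0.0099,0.5628)
cmd 2: set κ=0.7920 → (κ,φ,ℓ)=(0.7920,0.47°,1.6594) → tip=(0.9422,0.0077,1.2213)
cmd 3: set ℓ=2.7792 → (κ,φ,ℓ)=(0.7920,0.47°,2.7792) → tip=(2.0068,0.0165,1.0200)

2.007 0.016 1.020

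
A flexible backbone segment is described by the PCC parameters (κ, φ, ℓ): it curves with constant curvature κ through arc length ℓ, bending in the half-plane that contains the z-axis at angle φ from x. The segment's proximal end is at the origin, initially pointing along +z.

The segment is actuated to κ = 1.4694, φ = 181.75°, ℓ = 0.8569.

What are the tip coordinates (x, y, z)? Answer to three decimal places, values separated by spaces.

θ = κ·ℓ = 1.4694 × 0.8569 = 1.25913 rad
ρ = (1 − cos θ)/κ = (1 − 0.30665)/1.4694 = 0.47186
z = sin θ / κ = 0.95182/1.4694 = 0.64776
x = ρ cos φ = 0.47186 × cos(181.75°) = -0.47164
y = ρ sin φ = 0.47186 × sin(181.75°) = -0.01441

-0.472 -0.014 0.648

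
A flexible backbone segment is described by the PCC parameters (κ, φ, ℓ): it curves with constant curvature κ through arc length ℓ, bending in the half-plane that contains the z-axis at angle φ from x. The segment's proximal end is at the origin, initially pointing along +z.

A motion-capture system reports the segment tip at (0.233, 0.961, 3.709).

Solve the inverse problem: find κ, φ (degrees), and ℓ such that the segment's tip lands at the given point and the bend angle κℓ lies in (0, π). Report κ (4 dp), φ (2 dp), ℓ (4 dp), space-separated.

ρ = √(x²+y²) = √(0.233² + 0.961²) = 0.98884
φ = atan2(y, x) mod 360° = atan2(0.961, 0.233) = 76.3713°
|p|² = ρ² + z² = 0.98884² + 3.709² = 14.73449
κ = 2ρ / |p|² = 2×0.98884 / 14.73449 = 0.13422
θ = 2·atan2(ρ, z) = 2·atan2(0.98884, 3.709) = 0.52109 rad
ℓ = θ/κ = 0.52109/0.13422 = 3.88233

0.1342 76.37 3.8823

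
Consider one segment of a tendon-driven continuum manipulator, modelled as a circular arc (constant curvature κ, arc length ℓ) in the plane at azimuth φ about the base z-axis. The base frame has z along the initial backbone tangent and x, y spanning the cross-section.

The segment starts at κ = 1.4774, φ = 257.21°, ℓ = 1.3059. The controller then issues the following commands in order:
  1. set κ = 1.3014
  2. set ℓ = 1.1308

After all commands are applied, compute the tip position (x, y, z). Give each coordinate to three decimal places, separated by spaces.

-0.153 -0.675 0.765

initial: κ=1.4774, φ=257.21°, ℓ=1.3059
cmd 1: set κ=1.3014 → (κ,φ,ℓ)=(1.3014,257.21°,1.3059) → tip=(-0.1919,-0.8455,0.7620)
cmd 2: set ℓ=1.1308 → (κ,φ,ℓ)=(1.3014,257.21°,1.1308) → tip=(-0.1533,-0.6751,0.7646)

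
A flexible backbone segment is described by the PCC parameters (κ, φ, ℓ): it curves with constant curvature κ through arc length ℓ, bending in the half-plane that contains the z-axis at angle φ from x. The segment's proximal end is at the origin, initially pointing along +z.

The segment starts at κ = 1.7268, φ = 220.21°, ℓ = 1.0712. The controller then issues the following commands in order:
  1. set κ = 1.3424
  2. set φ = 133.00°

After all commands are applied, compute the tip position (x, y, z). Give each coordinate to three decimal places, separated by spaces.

initial: κ=1.7268, φ=220.21°, ℓ=1.0712
cmd 1: set κ=1.3424 → (κ,φ,ℓ)=(1.3424,220.21°,1.0712) → tip=(-0.4936,-0.4172,0.7384)
cmd 2: set φ=133.00° → (κ,φ,ℓ)=(1.3424,133.00°,1.0712) → tip=(-0.4408,0.4727,0.7384)

-0.441 0.473 0.738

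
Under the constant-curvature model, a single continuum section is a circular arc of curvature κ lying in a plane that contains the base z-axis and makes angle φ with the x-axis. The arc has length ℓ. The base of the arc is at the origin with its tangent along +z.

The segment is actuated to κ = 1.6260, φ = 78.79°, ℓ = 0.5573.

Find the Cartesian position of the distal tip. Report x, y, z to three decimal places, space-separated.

θ = κ·ℓ = 1.6260 × 0.5573 = 0.90617 rad
ρ = (1 − cos θ)/κ = (1 − 0.61677)/1.6260 = 0.23569
z = sin θ / κ = 0.78715/1.6260 = 0.48410
x = ρ cos φ = 0.23569 × cos(78.79°) = 0.04582
y = ρ sin φ = 0.23569 × sin(78.79°) = 0.23120

0.046 0.231 0.484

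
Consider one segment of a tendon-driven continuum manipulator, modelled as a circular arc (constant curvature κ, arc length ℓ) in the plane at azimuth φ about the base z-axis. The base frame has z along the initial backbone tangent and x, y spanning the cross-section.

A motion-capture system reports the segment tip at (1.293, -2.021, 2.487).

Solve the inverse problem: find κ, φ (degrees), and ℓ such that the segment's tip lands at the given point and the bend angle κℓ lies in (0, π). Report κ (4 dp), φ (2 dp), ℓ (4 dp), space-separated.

0.4018 302.61 3.8197

ρ = √(x²+y²) = √(1.293² + -2.021²) = 2.39923
φ = atan2(y, x) mod 360° = atan2(-2.021, 1.293) = 302.6104°
|p|² = ρ² + z² = 2.39923² + 2.487² = 11.94146
κ = 2ρ / |p|² = 2×2.39923 / 11.94146 = 0.40183
θ = 2·atan2(ρ, z) = 2·atan2(2.39923, 2.487) = 1.53487 rad
ℓ = θ/κ = 1.53487/0.40183 = 3.81969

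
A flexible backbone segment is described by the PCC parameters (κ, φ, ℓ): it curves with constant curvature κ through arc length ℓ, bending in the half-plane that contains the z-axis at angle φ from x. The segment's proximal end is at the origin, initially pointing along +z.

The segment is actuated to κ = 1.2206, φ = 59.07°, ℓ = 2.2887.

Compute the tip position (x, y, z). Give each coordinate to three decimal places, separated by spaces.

0.817 1.363 0.279

θ = κ·ℓ = 1.2206 × 2.2887 = 2.79359 rad
ρ = (1 − cos θ)/κ = (1 − -0.94005)/1.2206 = 1.58943
z = sin θ / κ = 0.34102/1.2206 = 0.27939
x = ρ cos φ = 1.58943 × cos(59.07°) = 0.81695
y = ρ sin φ = 1.58943 × sin(59.07°) = 1.36340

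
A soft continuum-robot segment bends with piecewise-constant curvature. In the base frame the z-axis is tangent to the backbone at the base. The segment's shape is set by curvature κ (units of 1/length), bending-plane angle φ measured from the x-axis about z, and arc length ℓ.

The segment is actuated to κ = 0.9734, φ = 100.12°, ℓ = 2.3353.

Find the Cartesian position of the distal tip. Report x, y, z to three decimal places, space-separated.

-0.297 1.665 0.784

θ = κ·ℓ = 0.9734 × 2.3353 = 2.27318 rad
ρ = (1 − cos θ)/κ = (1 − -0.64604)/0.9734 = 1.69102
z = sin θ / κ = 0.76330/0.9734 = 0.78416
x = ρ cos φ = 1.69102 × cos(100.12°) = -0.29713
y = ρ sin φ = 1.69102 × sin(100.12°) = 1.66471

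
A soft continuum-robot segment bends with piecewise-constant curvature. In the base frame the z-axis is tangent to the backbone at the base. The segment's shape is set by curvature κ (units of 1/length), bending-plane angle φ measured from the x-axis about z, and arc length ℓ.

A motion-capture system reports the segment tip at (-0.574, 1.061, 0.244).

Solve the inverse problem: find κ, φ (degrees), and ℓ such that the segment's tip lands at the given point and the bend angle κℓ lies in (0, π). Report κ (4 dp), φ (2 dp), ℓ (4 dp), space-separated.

ρ = √(x²+y²) = √(-0.574² + 1.061²) = 1.20632
φ = atan2(y, x) mod 360° = atan2(1.061, -0.574) = 118.4133°
|p|² = ρ² + z² = 1.20632² + 0.244² = 1.51473
κ = 2ρ / |p|² = 2×1.20632 / 1.51473 = 1.59278
θ = 2·atan2(ρ, z) = 2·atan2(1.20632, 0.244) = 2.74244 rad
ℓ = θ/κ = 2.74244/1.59278 = 1.72180

1.5928 118.41 1.7218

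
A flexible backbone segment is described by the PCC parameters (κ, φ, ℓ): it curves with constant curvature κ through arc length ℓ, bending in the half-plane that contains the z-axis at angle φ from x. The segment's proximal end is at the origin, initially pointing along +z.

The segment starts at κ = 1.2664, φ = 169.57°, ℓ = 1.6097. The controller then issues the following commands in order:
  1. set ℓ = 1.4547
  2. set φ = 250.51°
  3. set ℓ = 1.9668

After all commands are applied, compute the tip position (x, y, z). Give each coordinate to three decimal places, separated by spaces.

-0.473 -1.337 0.478

initial: κ=1.2664, φ=169.57°, ℓ=1.6097
cmd 1: set ℓ=1.4547 → (κ,φ,ℓ)=(1.2664,169.57°,1.4547) → tip=(-0.9848,0.1813,0.7607)
cmd 2: set φ=250.51° → (κ,φ,ℓ)=(1.2664,250.51°,1.4547) → tip=(-0.3341,-0.9440,0.7607)
cmd 3: set ℓ=1.9668 → (κ,φ,ℓ)=(1.2664,250.51°,1.9668) → tip=(-0.4731,-1.3366,0.4784)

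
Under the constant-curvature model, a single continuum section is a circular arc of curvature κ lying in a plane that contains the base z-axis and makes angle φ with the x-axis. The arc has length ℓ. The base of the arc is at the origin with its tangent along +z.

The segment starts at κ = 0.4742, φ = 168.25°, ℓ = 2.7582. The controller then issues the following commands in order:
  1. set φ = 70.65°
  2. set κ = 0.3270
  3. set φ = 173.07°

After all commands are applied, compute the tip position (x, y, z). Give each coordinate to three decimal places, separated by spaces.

initial: κ=0.4742, φ=168.25°, ℓ=2.7582
cmd 1: set φ=70.65° → (κ,φ,ℓ)=(0.4742,70.65°,2.7582) → tip=(0.5172,1.4727,2.0364)
cmd 2: set κ=0.3270 → (κ,φ,ℓ)=(0.3270,70.65°,2.7582) → tip=(0.3849,1.0962,2.3992)
cmd 3: set φ=173.07° → (κ,φ,ℓ)=(0.3270,173.07°,2.7582) → tip=(-1.1533,0.1402,2.3992)

-1.153 0.140 2.399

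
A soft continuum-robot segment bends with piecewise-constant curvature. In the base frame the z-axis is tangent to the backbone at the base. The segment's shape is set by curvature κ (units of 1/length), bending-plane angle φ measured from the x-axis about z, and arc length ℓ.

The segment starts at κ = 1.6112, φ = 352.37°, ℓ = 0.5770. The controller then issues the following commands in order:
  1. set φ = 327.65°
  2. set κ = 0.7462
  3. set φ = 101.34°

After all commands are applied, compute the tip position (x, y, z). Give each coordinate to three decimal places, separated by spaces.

-0.024 0.120 0.559

initial: κ=1.6112, φ=352.37°, ℓ=0.5770
cmd 1: set φ=327.65° → (κ,φ,ℓ)=(1.6112,327.65°,0.5770) → tip=(0.2107,-0.1335,0.4974)
cmd 2: set κ=0.7462 → (κ,φ,ℓ)=(0.7462,327.65°,0.5770) → tip=(0.1033,-0.0654,0.5593)
cmd 3: set φ=101.34° → (κ,φ,ℓ)=(0.7462,101.34°,0.5770) → tip=(-0.0240,0.1199,0.5593)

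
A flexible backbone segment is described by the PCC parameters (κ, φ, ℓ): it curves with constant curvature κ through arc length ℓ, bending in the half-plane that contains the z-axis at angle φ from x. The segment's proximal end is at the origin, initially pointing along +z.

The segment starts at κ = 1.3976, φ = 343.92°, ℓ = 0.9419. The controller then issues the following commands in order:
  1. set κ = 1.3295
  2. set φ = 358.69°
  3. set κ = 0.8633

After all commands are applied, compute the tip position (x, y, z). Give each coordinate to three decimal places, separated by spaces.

initial: κ=1.3976, φ=343.92°, ℓ=0.9419
cmd 1: set κ=1.3295 → (κ,φ,ℓ)=(1.3295,343.92°,0.9419) → tip=(0.4964,-0.1431,0.7143)
cmd 2: set φ=358.69° → (κ,φ,ℓ)=(1.3295,358.69°,0.9419) → tip=(0.5165,-0.0118,0.7143)
cmd 3: set κ=0.8633 → (κ,φ,ℓ)=(0.8633,358.69°,0.9419) → tip=(0.3622,-0.0083,0.8415)

0.362 -0.008 0.841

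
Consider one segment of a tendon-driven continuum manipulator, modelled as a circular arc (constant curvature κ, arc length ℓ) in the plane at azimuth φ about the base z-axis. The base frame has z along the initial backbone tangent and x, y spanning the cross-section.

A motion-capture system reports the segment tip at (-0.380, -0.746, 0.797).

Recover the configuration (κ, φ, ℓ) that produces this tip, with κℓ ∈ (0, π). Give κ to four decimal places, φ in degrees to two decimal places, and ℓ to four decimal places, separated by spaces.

1.2532 243.01 1.2927

ρ = √(x²+y²) = √(-0.380² + -0.746²) = 0.83721
φ = atan2(y, x) mod 360° = atan2(-0.746, -0.380) = 243.0065°
|p|² = ρ² + z² = 0.83721² + 0.797² = 1.33613
κ = 2ρ / |p|² = 2×0.83721 / 1.33613 = 1.25319
θ = 2·atan2(ρ, z) = 2·atan2(0.83721, 0.797) = 1.61999 rad
ℓ = θ/κ = 1.61999/1.25319 = 1.29270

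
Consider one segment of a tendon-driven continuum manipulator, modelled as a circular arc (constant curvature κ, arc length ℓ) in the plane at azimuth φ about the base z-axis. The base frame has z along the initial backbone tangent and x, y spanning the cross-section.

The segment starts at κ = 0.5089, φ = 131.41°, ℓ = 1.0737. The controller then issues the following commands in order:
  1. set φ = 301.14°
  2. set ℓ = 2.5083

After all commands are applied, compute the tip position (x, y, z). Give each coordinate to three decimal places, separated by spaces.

0.721 -1.194 1.881

initial: κ=0.5089, φ=131.41°, ℓ=1.0737
cmd 1: set φ=301.14° → (κ,φ,ℓ)=(0.5089,301.14°,1.0737) → tip=(0.1480,-0.2449,1.0211)
cmd 2: set ℓ=2.5083 → (κ,φ,ℓ)=(0.5089,301.14°,2.5083) → tip=(0.7214,-1.1940,1.8805)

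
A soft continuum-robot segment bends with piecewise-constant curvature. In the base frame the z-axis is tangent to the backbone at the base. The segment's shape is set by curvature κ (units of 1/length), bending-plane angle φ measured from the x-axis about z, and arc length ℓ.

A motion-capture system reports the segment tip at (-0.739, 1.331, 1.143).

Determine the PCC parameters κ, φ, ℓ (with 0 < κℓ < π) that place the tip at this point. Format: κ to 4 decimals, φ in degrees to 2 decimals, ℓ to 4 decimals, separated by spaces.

0.8401 119.04 2.2063

ρ = √(x²+y²) = √(-0.739² + 1.331²) = 1.52239
φ = atan2(y, x) mod 360° = atan2(1.331, -0.739) = 119.0400°
|p|² = ρ² + z² = 1.52239² + 1.143² = 3.62413
κ = 2ρ / |p|² = 2×1.52239 / 3.62413 = 0.84014
θ = 2·atan2(ρ, z) = 2·atan2(1.52239, 1.143) = 1.85358 rad
ℓ = θ/κ = 1.85358/0.84014 = 2.20627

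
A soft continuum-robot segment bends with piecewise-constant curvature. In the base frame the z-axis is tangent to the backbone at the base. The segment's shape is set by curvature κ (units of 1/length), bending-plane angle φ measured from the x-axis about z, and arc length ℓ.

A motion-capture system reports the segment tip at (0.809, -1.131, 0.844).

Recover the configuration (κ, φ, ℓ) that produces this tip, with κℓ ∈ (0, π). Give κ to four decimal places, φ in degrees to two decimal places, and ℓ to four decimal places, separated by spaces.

ρ = √(x²+y²) = √(0.809² + -1.131²) = 1.39055
φ = atan2(y, x) mod 360° = atan2(-1.131, 0.809) = 305.5760°
|p|² = ρ² + z² = 1.39055² + 0.844² = 2.64598
κ = 2ρ / |p|² = 2×1.39055 / 2.64598 = 1.05107
θ = 2·atan2(ρ, z) = 2·atan2(1.39055, 0.844) = 2.05056 rad
ℓ = θ/κ = 2.05056/1.05107 = 1.95093

1.0511 305.58 1.9509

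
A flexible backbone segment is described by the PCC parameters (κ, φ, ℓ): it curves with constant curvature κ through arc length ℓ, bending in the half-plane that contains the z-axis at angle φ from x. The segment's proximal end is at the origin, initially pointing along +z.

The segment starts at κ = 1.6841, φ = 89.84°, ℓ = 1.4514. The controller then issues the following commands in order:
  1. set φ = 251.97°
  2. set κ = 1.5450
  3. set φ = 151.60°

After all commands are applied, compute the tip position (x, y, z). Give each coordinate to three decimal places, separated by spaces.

-0.924 0.499 0.507

initial: κ=1.6841, φ=89.84°, ℓ=1.4514
cmd 1: set φ=251.97° → (κ,φ,ℓ)=(1.6841,251.97°,1.4514) → tip=(-0.3247,-0.9975,0.3813)
cmd 2: set κ=1.5450 → (κ,φ,ℓ)=(1.5450,251.97°,1.4514) → tip=(-0.3250,-0.9984,0.5067)
cmd 3: set φ=151.60° → (κ,φ,ℓ)=(1.5450,151.60°,1.4514) → tip=(-0.9236,0.4994,0.5067)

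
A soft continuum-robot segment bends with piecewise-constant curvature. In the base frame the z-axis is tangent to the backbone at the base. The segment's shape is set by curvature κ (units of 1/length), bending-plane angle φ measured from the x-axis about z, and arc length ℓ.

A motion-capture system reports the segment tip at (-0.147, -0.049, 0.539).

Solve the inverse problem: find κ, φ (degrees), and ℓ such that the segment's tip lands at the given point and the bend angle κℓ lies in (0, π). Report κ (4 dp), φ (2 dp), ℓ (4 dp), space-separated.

0.9853 198.43 0.5682

ρ = √(x²+y²) = √(-0.147² + -0.049²) = 0.15495
φ = atan2(y, x) mod 360° = atan2(-0.049, -0.147) = 198.4349°
|p|² = ρ² + z² = 0.15495² + 0.539² = 0.31453
κ = 2ρ / |p|² = 2×0.15495 / 0.31453 = 0.98529
θ = 2·atan2(ρ, z) = 2·atan2(0.15495, 0.539) = 0.55986 rad
ℓ = θ/κ = 0.55986/0.98529 = 0.56822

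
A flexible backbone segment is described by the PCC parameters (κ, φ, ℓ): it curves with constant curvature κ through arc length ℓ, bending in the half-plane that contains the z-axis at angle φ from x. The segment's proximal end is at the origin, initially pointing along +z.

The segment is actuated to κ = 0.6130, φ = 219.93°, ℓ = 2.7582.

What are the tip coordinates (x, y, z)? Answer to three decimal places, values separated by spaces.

-1.401 -1.172 1.620

θ = κ·ℓ = 0.6130 × 2.7582 = 1.69078 rad
ρ = (1 − cos θ)/κ = (1 − -0.11969)/0.6130 = 1.82658
z = sin θ / κ = 0.99281/0.6130 = 1.61959
x = ρ cos φ = 1.82658 × cos(219.93°) = -1.40067
y = ρ sin φ = 1.82658 × sin(219.93°) = -1.17239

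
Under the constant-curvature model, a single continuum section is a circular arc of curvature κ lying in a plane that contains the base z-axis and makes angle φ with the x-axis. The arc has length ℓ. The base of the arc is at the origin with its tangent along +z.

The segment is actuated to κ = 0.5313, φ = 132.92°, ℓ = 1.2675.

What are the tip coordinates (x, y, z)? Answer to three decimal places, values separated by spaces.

-0.280 0.301 1.174

θ = κ·ℓ = 0.5313 × 1.2675 = 0.67342 rad
ρ = (1 − cos θ)/κ = (1 − 0.78169)/0.5313 = 0.41089
z = sin θ / κ = 0.62367/0.5313 = 1.17385
x = ρ cos φ = 0.41089 × cos(132.92°) = -0.27981
y = ρ sin φ = 0.41089 × sin(132.92°) = 0.30090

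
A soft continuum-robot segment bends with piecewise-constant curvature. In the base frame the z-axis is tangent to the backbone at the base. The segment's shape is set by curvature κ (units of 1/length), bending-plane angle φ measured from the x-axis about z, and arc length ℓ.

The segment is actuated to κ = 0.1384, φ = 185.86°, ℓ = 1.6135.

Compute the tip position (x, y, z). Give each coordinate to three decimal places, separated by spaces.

θ = κ·ℓ = 0.1384 × 1.6135 = 0.22331 rad
ρ = (1 − cos θ)/κ = (1 − 0.97517)/0.1384 = 0.17941
z = sin θ / κ = 0.22146/0.1384 = 1.60012
x = ρ cos φ = 0.17941 × cos(185.86°) = -0.17847
y = ρ sin φ = 0.17941 × sin(185.86°) = -0.01832

-0.178 -0.018 1.600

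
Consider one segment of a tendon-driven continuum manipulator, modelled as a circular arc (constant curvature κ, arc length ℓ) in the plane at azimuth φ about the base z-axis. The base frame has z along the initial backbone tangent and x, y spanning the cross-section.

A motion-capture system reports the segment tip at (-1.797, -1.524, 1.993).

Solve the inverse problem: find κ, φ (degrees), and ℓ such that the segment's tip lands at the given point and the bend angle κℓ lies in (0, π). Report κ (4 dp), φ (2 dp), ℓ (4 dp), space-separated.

ρ = √(x²+y²) = √(-1.797² + -1.524²) = 2.35622
φ = atan2(y, x) mod 360° = atan2(-1.524, -1.797) = 220.3006°
|p|² = ρ² + z² = 2.35622² + 1.993² = 9.52383
κ = 2ρ / |p|² = 2×2.35622 / 9.52383 = 0.49481
θ = 2·atan2(ρ, z) = 2·atan2(2.35622, 1.993) = 1.73744 rad
ℓ = θ/κ = 1.73744/0.49481 = 3.51136

0.4948 220.30 3.5114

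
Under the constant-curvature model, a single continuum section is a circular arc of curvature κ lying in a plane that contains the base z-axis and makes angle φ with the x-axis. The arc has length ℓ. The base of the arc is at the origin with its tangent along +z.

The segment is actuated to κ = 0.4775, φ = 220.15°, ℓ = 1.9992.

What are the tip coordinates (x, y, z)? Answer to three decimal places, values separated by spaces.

θ = κ·ℓ = 0.4775 × 1.9992 = 0.95462 rad
ρ = (1 − cos θ)/κ = (1 − 0.57792)/0.4775 = 0.88394
z = sin θ / κ = 0.81609/0.4775 = 1.70910
x = ρ cos φ = 0.88394 × cos(220.15°) = -0.67564
y = ρ sin φ = 0.88394 × sin(220.15°) = -0.56995

-0.676 -0.570 1.709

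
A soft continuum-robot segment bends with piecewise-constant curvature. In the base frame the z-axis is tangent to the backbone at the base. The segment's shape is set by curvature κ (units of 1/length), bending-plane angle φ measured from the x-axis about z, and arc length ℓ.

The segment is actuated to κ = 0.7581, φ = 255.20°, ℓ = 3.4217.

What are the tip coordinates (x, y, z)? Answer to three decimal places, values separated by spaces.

θ = κ·ℓ = 0.7581 × 3.4217 = 2.59399 rad
ρ = (1 − cos θ)/κ = (1 − -0.85378)/0.7581 = 2.44529
z = sin θ / κ = 0.52064/0.7581 = 0.68677
x = ρ cos φ = 2.44529 × cos(255.20°) = -0.62464
y = ρ sin φ = 2.44529 × sin(255.20°) = -2.36417

-0.625 -2.364 0.687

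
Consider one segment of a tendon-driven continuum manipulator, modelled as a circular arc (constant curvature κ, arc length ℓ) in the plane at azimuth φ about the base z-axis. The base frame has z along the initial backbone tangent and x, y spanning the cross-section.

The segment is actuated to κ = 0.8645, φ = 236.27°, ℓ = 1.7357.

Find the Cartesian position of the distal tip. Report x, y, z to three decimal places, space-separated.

-0.597 -0.894 1.154

θ = κ·ℓ = 0.8645 × 1.7357 = 1.50051 rad
ρ = (1 − cos θ)/κ = (1 − 0.07023)/0.8645 = 1.07551
z = sin θ / κ = 0.99753/0.8645 = 1.15388
x = ρ cos φ = 1.07551 × cos(236.27°) = -0.59721
y = ρ sin φ = 1.07551 × sin(236.27°) = -0.89446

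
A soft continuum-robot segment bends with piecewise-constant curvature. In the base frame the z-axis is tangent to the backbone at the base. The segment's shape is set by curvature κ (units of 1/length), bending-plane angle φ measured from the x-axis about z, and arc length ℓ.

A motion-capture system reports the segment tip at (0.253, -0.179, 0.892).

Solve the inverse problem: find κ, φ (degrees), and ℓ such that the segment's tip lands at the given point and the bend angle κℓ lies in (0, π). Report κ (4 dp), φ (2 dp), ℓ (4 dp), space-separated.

0.6951 324.72 0.9621

ρ = √(x²+y²) = √(0.253² + -0.179²) = 0.30992
φ = atan2(y, x) mod 360° = atan2(-0.179, 0.253) = 324.7202°
|p|² = ρ² + z² = 0.30992² + 0.892² = 0.89171
κ = 2ρ / |p|² = 2×0.30992 / 0.89171 = 0.69511
θ = 2·atan2(ρ, z) = 2·atan2(0.30992, 0.892) = 0.66879 rad
ℓ = θ/κ = 0.66879/0.69511 = 0.96214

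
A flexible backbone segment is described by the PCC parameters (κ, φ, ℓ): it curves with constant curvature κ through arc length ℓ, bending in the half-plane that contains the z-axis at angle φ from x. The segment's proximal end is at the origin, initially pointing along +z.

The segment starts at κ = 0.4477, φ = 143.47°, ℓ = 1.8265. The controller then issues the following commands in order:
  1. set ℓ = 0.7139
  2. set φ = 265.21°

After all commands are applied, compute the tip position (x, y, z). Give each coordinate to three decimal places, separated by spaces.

-0.009 -0.113 0.702

initial: κ=0.4477, φ=143.47°, ℓ=1.8265
cmd 1: set ℓ=0.7139 → (κ,φ,ℓ)=(0.4477,143.47°,0.7139) → tip=(-0.0909,0.0673,0.7018)
cmd 2: set φ=265.21° → (κ,φ,ℓ)=(0.4477,265.21°,0.7139) → tip=(-0.0094,-0.1127,0.7018)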